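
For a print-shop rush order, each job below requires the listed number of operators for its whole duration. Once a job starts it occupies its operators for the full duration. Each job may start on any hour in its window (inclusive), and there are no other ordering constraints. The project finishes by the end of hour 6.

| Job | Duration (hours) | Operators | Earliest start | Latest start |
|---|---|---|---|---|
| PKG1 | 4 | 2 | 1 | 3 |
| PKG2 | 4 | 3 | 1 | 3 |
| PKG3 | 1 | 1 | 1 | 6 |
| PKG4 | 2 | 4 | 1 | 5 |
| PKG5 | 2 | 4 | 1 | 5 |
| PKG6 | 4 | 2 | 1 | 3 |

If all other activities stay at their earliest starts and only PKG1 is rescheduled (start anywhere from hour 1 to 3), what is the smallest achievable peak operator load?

PKG1@1: h1:16  h2:15  h3:7  h4:7  h5:0  h6:0 → peak 16
PKG1@2: h1:14  h2:15  h3:7  h4:7  h5:2  h6:0 → peak 15
PKG1@3: h1:14  h2:13  h3:7  h4:7  h5:2  h6:2 → peak 14
Best is PKG1@3, peak 14.

14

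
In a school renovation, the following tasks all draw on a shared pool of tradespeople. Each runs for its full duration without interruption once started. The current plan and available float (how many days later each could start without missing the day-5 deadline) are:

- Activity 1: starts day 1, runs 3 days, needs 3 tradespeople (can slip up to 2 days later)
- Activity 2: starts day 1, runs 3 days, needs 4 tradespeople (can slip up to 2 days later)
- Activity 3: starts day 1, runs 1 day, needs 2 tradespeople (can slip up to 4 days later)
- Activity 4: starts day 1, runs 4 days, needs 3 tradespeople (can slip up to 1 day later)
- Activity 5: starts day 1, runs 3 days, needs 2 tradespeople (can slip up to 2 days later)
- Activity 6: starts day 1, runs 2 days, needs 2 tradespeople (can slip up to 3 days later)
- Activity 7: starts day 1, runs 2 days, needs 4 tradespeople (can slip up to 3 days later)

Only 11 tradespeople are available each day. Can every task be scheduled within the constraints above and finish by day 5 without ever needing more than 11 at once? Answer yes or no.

no

The minimum achievable peak is 12; 11 < 12, so no feasible schedule stays within the cap.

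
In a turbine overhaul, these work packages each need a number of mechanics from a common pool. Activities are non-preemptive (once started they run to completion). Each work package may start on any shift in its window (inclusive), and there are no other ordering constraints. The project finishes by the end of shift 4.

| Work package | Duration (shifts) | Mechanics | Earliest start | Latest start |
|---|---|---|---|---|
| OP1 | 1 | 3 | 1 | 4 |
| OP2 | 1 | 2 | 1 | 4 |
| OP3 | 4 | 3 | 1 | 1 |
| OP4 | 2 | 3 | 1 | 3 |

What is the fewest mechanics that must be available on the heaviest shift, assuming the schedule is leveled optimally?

6

Early-start (OP1@1, OP2@1, OP3@1, OP4@1) gives peak 11: s1:11  s2:6  s3:3  s4:3.
Shift OP2→2, OP4→3.
Schedule OP1@1, OP2@2, OP3@1, OP4@3: s1:6  s2:5  s3:6  s4:6 — peak 6.
Total mechanic-shifts = 23 over 4 shifts ⇒ peak ≥ ⌈23/4⌉ = 6, so 6 is optimal.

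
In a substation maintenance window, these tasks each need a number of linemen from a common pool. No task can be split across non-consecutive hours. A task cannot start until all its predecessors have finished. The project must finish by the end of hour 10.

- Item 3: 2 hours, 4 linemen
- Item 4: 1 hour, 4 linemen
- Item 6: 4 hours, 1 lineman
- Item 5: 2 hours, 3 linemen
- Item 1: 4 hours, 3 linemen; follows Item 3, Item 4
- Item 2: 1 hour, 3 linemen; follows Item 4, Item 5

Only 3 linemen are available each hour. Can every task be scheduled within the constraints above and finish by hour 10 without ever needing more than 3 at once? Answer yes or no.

no

Total lineman-hours = 37; over 10 hours the average is 37/10 > 3, so some hour must exceed 3.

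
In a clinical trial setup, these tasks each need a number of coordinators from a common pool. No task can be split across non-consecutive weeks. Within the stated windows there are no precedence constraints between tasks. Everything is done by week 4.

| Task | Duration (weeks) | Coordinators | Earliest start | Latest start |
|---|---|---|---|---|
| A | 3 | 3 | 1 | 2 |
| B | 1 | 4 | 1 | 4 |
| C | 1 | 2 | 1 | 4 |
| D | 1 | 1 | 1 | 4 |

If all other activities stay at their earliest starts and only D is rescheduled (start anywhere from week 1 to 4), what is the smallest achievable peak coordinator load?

D@1: w1:10  w2:3  w3:3  w4:0 → peak 10
D@2: w1:9  w2:4  w3:3  w4:0 → peak 9
D@3: w1:9  w2:3  w3:4  w4:0 → peak 9
D@4: w1:9  w2:3  w3:3  w4:1 → peak 9
Best is D@2, peak 9.

9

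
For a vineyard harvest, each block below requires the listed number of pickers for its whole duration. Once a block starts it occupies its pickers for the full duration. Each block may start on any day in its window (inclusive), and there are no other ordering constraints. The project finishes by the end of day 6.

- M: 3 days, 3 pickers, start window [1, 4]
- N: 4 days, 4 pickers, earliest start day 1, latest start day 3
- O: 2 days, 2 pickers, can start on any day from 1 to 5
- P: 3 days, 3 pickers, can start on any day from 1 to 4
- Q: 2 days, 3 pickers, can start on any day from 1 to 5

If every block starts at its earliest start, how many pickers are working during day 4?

4

At early start, day 4 has: N.
Demand: 4 = 4.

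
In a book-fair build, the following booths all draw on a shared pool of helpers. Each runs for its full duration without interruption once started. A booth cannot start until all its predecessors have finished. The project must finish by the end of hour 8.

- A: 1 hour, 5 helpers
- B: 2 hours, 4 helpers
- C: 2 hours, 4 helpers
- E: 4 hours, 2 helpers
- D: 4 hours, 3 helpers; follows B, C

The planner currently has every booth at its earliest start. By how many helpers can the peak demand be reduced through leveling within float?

Early-start peak: h1:15  h2:10  h3:5  h4:5  h5:3  h6:3  h7:0  h8:0 ⇒ 15.
Leveled (A@1, B@2, C@2, E@4, D@4): h1:5  h2:8  h3:8  h4:5  h5:5  h6:5  h7:5  h8:0 ⇒ 8.
Reduction 15 − 8 = 7.

7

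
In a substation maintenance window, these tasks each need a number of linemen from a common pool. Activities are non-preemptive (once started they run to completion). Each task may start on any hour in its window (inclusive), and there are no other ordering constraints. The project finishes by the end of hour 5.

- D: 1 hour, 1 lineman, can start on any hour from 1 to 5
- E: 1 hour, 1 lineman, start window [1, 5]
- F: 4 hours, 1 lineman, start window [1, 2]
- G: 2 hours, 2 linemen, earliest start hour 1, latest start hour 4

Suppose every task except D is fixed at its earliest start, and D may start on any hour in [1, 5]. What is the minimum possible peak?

4

D@1: h1:5  h2:3  h3:1  h4:1  h5:0 → peak 5
D@2: h1:4  h2:4  h3:1  h4:1  h5:0 → peak 4
D@3: h1:4  h2:3  h3:2  h4:1  h5:0 → peak 4
D@4: h1:4  h2:3  h3:1  h4:2  h5:0 → peak 4
D@5: h1:4  h2:3  h3:1  h4:1  h5:1 → peak 4
Best is D@2, peak 4.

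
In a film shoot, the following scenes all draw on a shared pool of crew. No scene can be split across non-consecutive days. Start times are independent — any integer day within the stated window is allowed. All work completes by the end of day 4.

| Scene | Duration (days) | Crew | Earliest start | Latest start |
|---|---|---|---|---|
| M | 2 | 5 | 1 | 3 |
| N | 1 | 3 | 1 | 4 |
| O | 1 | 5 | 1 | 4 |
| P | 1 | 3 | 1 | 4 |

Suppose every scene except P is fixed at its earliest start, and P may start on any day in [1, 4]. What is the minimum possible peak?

P@1: d1:16  d2:5  d3:0  d4:0 → peak 16
P@2: d1:13  d2:8  d3:0  d4:0 → peak 13
P@3: d1:13  d2:5  d3:3  d4:0 → peak 13
P@4: d1:13  d2:5  d3:0  d4:3 → peak 13
Best is P@2, peak 13.

13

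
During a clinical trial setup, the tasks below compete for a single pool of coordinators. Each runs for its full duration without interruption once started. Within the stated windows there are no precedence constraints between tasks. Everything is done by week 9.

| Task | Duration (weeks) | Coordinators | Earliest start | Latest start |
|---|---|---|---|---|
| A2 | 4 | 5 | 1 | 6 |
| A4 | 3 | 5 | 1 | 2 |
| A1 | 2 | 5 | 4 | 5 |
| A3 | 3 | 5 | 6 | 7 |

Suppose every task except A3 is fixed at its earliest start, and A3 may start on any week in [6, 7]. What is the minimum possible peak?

A3@6: w1:10  w2:10  w3:10  w4:10  w5:5  w6:5  w7:5  w8:5  w9:0 → peak 10
A3@7: w1:10  w2:10  w3:10  w4:10  w5:5  w6:0  w7:5  w8:5  w9:5 → peak 10
Best is A3@6, peak 10.

10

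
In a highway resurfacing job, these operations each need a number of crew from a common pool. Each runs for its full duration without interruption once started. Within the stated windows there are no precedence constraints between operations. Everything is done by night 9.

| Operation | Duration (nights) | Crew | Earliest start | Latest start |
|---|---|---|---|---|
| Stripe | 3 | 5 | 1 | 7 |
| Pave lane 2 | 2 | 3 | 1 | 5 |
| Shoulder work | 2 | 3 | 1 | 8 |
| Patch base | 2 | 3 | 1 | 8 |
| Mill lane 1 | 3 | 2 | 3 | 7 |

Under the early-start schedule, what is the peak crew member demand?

Early-start schedule: Stripe@1, Pave lane 2@1, Shoulder work@1, Patch base@1, Mill lane 1@3.
Load per night: night 1: 14, night 2: 14, night 3: 7, night 4: 2, night 5: 2, night 6: 0, night 7: 0, night 8: 0, night 9: 0.
Peak is 14.

14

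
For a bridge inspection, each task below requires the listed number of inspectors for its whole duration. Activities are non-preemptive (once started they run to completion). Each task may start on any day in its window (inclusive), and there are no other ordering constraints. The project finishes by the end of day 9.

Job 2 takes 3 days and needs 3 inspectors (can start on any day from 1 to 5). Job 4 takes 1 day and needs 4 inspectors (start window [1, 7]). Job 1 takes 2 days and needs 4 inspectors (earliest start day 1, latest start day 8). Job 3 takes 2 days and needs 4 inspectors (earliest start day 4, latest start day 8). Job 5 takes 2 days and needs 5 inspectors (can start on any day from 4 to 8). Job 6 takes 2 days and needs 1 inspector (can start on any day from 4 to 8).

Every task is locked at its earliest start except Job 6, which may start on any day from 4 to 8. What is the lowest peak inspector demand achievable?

Job 6@4: d1:11  d2:7  d3:3  d4:10  d5:10  d6:0  d7:0  d8:0  d9:0 → peak 11
Job 6@5: d1:11  d2:7  d3:3  d4:9  d5:10  d6:1  d7:0  d8:0  d9:0 → peak 11
Job 6@6: d1:11  d2:7  d3:3  d4:9  d5:9  d6:1  d7:1  d8:0  d9:0 → peak 11
Job 6@7: d1:11  d2:7  d3:3  d4:9  d5:9  d6:0  d7:1  d8:1  d9:0 → peak 11
Job 6@8: d1:11  d2:7  d3:3  d4:9  d5:9  d6:0  d7:0  d8:1  d9:1 → peak 11
Best is Job 6@4, peak 11.

11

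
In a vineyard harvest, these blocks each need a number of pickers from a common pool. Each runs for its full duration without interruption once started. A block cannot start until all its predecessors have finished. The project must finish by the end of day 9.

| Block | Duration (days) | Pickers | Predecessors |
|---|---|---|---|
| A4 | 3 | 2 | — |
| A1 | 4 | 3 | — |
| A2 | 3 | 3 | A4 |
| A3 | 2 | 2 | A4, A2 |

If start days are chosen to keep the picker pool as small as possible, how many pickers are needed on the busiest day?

5

Early-start (A4@1, A1@1, A2@4, A3@7) gives peak 6: d1:5  d2:5  d3:5  d4:6  d5:3  d6:3  d7:2  d8:2  d9:0.
Shift A2→5, A3→8.
Schedule A4@1, A1@1, A2@5, A3@8: d1:5  d2:5  d3:5  d4:3  d5:3  d6:3  d7:3  d8:2  d9:2 — peak 5.
No arrangement of the 24 feasible schedules does better.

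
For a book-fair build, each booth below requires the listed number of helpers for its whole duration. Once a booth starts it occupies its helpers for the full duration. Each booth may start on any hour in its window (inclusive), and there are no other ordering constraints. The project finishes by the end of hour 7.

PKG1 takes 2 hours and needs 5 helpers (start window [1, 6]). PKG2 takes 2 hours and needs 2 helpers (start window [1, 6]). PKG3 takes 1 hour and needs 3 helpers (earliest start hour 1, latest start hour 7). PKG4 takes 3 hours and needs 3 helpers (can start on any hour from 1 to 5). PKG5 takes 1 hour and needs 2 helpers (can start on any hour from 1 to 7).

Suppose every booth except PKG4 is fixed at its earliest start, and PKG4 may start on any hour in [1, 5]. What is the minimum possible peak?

PKG4@1: h1:15  h2:10  h3:3  h4:0  h5:0  h6:0  h7:0 → peak 15
PKG4@2: h1:12  h2:10  h3:3  h4:3  h5:0  h6:0  h7:0 → peak 12
PKG4@3: h1:12  h2:7  h3:3  h4:3  h5:3  h6:0  h7:0 → peak 12
PKG4@4: h1:12  h2:7  h3:0  h4:3  h5:3  h6:3  h7:0 → peak 12
PKG4@5: h1:12  h2:7  h3:0  h4:0  h5:3  h6:3  h7:3 → peak 12
Best is PKG4@2, peak 12.

12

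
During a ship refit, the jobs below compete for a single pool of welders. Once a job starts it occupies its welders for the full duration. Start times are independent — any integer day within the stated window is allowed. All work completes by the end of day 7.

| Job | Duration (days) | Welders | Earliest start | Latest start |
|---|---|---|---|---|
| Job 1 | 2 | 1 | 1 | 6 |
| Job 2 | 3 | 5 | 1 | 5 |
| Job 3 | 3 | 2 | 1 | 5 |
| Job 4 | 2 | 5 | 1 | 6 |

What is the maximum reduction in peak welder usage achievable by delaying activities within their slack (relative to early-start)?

6

Early-start peak: d1:13  d2:13  d3:7  d4:0  d5:0  d6:0  d7:0 ⇒ 13.
Leveled (Job 1@1, Job 2@1, Job 3@3, Job 4@4): d1:6  d2:6  d3:7  d4:7  d5:7  d6:0  d7:0 ⇒ 7.
Reduction 13 − 7 = 6.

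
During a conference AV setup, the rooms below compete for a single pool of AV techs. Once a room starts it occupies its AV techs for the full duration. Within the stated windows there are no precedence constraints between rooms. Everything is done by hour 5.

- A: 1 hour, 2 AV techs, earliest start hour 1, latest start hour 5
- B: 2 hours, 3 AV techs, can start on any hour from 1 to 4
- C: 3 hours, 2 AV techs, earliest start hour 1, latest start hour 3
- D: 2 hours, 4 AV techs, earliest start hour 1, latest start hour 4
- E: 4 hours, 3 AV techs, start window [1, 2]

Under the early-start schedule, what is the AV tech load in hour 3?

At early start, hour 3 has: C, E.
Demand: 2 + 3 = 5.

5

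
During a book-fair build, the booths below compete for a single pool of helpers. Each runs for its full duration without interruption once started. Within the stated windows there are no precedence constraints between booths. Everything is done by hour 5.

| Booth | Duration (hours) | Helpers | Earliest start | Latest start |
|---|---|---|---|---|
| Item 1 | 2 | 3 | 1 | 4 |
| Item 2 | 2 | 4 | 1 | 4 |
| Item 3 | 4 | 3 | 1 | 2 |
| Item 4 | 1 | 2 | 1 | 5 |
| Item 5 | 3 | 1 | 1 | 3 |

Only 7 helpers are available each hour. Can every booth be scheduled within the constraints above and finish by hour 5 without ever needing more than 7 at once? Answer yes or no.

Schedule Item 1@1, Item 2@4, Item 3@1, Item 4@3, Item 5@1: h1:7  h2:7  h3:6  h4:7  h5:4 — peak 7 ≤ 7.

yes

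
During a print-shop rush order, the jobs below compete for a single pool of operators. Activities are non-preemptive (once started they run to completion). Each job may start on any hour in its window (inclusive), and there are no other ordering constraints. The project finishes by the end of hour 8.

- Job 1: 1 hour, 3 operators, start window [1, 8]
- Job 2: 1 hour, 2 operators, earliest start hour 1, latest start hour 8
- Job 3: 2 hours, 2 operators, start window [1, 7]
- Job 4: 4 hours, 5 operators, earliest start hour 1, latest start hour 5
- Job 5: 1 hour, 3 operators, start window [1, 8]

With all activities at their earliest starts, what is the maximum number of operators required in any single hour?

15

Early-start schedule: Job 1@1, Job 2@1, Job 3@1, Job 4@1, Job 5@1.
Load per hour: hour 1: 15, hour 2: 7, hour 3: 5, hour 4: 5, hour 5: 0, hour 6: 0, hour 7: 0, hour 8: 0.
Peak is 15.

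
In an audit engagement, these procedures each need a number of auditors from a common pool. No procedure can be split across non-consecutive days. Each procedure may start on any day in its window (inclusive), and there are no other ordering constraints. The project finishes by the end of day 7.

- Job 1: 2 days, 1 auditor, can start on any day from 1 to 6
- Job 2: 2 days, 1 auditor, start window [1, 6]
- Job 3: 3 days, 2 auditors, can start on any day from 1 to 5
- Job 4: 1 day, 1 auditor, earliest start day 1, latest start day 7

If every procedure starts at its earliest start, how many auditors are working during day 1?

5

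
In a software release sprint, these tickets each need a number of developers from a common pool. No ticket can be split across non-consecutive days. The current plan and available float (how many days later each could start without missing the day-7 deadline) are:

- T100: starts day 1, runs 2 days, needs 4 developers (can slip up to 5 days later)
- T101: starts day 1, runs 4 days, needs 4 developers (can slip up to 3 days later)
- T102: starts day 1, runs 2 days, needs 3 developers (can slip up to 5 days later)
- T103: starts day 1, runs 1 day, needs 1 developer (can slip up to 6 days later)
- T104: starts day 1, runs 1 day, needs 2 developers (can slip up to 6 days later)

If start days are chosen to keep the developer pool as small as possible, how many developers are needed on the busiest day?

7

Early-start (T100@1, T101@1, T102@1, T103@1, T104@1) gives peak 14: d1:14  d2:11  d3:4  d4:4  d5:0  d6:0  d7:0.
Shift T101→3, T103→3, T104→3.
Schedule T100@1, T101@3, T102@1, T103@3, T104@3: d1:7  d2:7  d3:7  d4:4  d5:4  d6:4  d7:0 — peak 7.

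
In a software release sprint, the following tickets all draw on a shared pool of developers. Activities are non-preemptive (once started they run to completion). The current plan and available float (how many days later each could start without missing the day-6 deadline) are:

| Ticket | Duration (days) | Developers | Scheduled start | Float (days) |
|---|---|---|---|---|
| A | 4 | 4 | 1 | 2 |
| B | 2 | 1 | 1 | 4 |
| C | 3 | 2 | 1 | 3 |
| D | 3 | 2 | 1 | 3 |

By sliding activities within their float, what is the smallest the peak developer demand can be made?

Early-start (A@1, B@1, C@1, D@1) gives peak 9: d1:9  d2:9  d3:8  d4:4  d5:0  d6:0.
Shift B→5, D→4.
Schedule A@1, B@5, C@1, D@4: d1:6  d2:6  d3:6  d4:6  d5:3  d6:3 — peak 6.

6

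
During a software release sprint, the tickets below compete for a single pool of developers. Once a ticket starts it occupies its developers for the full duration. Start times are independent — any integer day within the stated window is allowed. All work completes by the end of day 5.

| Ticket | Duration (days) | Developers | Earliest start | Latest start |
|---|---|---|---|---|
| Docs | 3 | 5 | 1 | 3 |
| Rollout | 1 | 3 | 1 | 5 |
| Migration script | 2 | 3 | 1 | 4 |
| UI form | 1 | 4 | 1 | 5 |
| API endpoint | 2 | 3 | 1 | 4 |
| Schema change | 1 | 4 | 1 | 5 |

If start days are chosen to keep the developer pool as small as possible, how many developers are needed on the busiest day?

Early-start (Docs@1, Rollout@1, Migration script@1, UI form@1, API endpoint@1, Schema change@1) gives peak 22: d1:22  d2:11  d3:5  d4:0  d5:0.
Shift Migration script→2, UI form→4, API endpoint→4, Schema change→5.
Schedule Docs@1, Rollout@1, Migration script@2, UI form@4, API endpoint@4, Schema change@5: d1:8  d2:8  d3:8  d4:7  d5:7 — peak 8.
Total developer-days = 38 over 5 days ⇒ peak ≥ ⌈38/5⌉ = 8, so 8 is optimal.

8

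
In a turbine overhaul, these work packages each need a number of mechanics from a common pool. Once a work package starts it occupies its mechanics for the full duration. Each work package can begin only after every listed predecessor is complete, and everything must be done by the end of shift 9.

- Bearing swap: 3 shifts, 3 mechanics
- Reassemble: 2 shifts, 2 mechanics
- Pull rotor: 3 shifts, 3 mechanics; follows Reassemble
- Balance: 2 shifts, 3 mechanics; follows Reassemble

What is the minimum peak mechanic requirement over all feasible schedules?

Early-start (Bearing swap@1, Reassemble@1, Pull rotor@3, Balance@3) gives peak 9: s1:5  s2:5  s3:9  s4:6  s5:3  s6:0  s7:0  s8:0  s9:0.
Shift Pull rotor→4, Balance→7.
Schedule Bearing swap@1, Reassemble@1, Pull rotor@4, Balance@7: s1:5  s2:5  s3:3  s4:3  s5:3  s6:3  s7:3  s8:3  s9:0 — peak 5.

5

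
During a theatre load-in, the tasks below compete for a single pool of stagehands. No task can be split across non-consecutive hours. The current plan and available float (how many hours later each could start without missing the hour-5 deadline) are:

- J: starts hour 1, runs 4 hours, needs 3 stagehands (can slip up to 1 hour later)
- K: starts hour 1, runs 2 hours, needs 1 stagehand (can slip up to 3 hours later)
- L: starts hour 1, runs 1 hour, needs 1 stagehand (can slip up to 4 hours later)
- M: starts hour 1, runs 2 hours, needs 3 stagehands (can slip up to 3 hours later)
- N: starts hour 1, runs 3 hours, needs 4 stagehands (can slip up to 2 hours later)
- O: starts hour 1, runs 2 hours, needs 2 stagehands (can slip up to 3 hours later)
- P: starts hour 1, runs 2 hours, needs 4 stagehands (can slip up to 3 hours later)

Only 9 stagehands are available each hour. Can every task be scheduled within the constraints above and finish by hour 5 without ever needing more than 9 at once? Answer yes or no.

The minimum achievable peak is 10; 9 < 10, so no feasible schedule stays within the cap.

no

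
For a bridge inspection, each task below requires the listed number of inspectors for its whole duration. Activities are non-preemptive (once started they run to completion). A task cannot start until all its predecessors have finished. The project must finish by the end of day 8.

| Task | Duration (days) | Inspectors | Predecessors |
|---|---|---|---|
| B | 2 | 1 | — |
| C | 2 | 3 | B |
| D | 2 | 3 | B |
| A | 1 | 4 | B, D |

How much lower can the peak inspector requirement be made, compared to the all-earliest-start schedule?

Early-start peak: d1:1  d2:1  d3:6  d4:6  d5:4  d6:0  d7:0  d8:0 ⇒ 6.
Leveled (B@1, C@3, D@5, A@7): d1:1  d2:1  d3:3  d4:3  d5:3  d6:3  d7:4  d8:0 ⇒ 4.
Reduction 6 − 4 = 2.

2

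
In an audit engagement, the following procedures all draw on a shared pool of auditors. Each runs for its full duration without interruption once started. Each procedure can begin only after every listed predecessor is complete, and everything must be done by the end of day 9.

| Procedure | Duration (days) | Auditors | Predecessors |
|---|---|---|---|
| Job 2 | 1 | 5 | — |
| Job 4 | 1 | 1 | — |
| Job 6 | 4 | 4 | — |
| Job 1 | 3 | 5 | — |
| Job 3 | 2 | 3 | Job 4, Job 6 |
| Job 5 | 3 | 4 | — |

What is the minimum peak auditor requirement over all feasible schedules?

8

Early-start (Job 2@1, Job 4@1, Job 6@1, Job 1@1, Job 3@5, Job 5@1) gives peak 19: d1:19  d2:13  d3:13  d4:4  d5:3  d6:3  d7:0  d8:0  d9:0.
Shift Job 6→2, Job 1→6, Job 3→6, Job 5→2.
Schedule Job 2@1, Job 4@1, Job 6@2, Job 1@6, Job 3@6, Job 5@2: d1:6  d2:8  d3:8  d4:8  d5:4  d6:8  d7:8  d8:5  d9:0 — peak 8.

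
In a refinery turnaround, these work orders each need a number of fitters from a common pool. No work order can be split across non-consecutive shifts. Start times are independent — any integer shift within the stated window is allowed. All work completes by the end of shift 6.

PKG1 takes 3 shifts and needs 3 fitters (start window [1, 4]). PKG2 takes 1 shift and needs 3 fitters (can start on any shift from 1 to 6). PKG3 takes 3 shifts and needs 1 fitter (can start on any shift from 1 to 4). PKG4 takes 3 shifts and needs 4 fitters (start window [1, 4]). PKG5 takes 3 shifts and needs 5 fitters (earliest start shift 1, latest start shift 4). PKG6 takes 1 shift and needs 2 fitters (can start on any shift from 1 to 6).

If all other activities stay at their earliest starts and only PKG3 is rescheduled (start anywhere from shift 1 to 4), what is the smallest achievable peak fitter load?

17

PKG3@1: s1:18  s2:13  s3:13  s4:0  s5:0  s6:0 → peak 18
PKG3@2: s1:17  s2:13  s3:13  s4:1  s5:0  s6:0 → peak 17
PKG3@3: s1:17  s2:12  s3:13  s4:1  s5:1  s6:0 → peak 17
PKG3@4: s1:17  s2:12  s3:12  s4:1  s5:1  s6:1 → peak 17
Best is PKG3@2, peak 17.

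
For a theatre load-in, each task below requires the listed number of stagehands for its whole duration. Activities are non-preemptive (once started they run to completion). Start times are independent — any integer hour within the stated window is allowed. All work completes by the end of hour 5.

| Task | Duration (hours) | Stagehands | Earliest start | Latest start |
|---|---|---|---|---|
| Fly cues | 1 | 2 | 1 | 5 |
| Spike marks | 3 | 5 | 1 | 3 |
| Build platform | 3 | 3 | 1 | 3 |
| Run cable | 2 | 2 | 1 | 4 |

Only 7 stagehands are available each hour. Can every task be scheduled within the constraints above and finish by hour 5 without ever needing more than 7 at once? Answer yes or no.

no

The minimum achievable peak is 8; 7 < 8, so no feasible schedule stays within the cap.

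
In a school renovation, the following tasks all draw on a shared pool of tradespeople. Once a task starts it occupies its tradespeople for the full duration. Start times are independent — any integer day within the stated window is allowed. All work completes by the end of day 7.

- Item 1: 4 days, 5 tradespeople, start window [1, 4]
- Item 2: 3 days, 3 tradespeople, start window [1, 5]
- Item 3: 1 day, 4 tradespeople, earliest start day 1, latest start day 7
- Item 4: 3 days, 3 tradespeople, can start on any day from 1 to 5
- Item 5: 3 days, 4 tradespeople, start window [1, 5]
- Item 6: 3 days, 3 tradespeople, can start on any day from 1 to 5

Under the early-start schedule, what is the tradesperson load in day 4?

5

At early start, day 4 has: Item 1.
Demand: 5 = 5.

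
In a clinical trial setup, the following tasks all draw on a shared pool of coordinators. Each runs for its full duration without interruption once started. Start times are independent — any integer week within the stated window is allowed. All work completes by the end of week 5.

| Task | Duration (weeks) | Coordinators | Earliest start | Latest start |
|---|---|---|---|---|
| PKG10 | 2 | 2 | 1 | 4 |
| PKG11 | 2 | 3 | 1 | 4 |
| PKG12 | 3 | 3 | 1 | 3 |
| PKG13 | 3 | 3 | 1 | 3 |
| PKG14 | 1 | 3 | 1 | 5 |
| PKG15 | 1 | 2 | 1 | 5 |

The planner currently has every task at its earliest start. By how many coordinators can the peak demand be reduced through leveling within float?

8

Early-start peak: w1:16  w2:11  w3:6  w4:0  w5:0 ⇒ 16.
Leveled (PKG10@1, PKG11@1, PKG12@1, PKG13@3, PKG14@4, PKG15@3): w1:8  w2:8  w3:8  w4:6  w5:3 ⇒ 8.
Reduction 16 − 8 = 8.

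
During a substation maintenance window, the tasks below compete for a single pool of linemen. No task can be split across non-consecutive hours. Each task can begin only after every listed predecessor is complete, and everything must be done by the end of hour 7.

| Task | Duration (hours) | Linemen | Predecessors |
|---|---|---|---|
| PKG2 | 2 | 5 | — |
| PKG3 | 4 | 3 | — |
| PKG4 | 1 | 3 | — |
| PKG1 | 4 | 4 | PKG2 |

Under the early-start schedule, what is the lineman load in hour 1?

11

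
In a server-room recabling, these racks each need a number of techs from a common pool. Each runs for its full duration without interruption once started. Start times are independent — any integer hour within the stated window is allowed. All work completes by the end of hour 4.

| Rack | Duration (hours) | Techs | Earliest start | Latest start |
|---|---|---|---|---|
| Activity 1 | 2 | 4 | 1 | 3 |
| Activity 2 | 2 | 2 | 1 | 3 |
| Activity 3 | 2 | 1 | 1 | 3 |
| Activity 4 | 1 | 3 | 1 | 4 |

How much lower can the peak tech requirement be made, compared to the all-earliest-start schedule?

Early-start peak: h1:10  h2:7  h3:0  h4:0 ⇒ 10.
Leveled (Activity 1@1, Activity 2@3, Activity 3@1, Activity 4@3): h1:5  h2:5  h3:5  h4:2 ⇒ 5.
Reduction 10 − 5 = 5.

5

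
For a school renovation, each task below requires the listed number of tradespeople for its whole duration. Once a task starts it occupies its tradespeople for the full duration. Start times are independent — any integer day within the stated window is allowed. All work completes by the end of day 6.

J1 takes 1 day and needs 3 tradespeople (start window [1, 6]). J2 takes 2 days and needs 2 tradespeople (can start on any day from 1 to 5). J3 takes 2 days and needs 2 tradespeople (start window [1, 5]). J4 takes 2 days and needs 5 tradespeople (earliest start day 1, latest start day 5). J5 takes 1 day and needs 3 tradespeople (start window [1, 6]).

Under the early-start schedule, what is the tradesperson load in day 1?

15

At early start, day 1 has: J1, J2, J3, J4, J5.
Demand: 3 + 2 + 2 + 5 + 3 = 15.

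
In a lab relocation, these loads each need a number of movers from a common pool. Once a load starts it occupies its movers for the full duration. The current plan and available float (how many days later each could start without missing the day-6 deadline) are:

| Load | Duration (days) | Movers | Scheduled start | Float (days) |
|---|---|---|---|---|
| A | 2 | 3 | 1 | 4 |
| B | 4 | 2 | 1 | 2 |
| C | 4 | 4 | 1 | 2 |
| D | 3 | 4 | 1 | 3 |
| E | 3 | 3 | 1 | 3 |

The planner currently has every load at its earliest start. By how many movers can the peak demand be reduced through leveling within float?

6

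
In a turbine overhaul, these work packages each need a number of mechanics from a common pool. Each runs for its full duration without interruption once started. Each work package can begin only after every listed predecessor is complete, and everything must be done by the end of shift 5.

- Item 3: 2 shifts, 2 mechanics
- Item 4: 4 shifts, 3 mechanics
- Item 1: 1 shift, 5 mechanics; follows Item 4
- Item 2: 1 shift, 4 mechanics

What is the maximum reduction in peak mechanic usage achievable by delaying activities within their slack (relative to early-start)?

2

Early-start peak: s1:9  s2:5  s3:3  s4:3  s5:5 ⇒ 9.
Leveled (Item 3@1, Item 4@1, Item 1@5, Item 2@3): s1:5  s2:5  s3:7  s4:3  s5:5 ⇒ 7.
Reduction 9 − 7 = 2.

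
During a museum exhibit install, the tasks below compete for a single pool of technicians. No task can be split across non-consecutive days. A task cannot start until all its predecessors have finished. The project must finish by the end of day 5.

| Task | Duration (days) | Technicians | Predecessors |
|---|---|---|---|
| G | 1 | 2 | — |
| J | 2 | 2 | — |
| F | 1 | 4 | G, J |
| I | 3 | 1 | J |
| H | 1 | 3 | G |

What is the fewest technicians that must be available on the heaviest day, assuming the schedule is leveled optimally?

5

Schedule G@1, J@1, F@3, I@3, H@2: d1:4  d2:5  d3:5  d4:1  d5:1 — peak 5.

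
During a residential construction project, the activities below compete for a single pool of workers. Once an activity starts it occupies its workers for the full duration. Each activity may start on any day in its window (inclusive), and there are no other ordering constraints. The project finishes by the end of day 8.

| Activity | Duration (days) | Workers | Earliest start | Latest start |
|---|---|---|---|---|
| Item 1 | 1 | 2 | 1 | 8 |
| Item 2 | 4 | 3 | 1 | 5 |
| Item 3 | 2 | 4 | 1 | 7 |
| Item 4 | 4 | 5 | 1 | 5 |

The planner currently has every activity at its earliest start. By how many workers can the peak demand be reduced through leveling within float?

Early-start peak: d1:14  d2:12  d3:8  d4:8  d5:0  d6:0  d7:0  d8:0 ⇒ 14.
Leveled (Item 1@1, Item 2@1, Item 3@2, Item 4@5): d1:5  d2:7  d3:7  d4:3  d5:5  d6:5  d7:5  d8:5 ⇒ 7.
Reduction 14 − 7 = 7.

7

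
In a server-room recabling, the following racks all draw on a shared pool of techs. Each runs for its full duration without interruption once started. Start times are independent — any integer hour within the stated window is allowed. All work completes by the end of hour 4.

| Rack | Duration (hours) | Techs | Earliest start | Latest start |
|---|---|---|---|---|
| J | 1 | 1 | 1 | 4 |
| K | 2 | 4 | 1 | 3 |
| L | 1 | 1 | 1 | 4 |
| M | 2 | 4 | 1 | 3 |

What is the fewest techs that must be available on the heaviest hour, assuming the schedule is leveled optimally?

Early-start (J@1, K@1, L@1, M@1) gives peak 10: h1:10  h2:8  h3:0  h4:0.
Shift L→2, M→3.
Schedule J@1, K@1, L@2, M@3: h1:5  h2:5  h3:4  h4:4 — peak 5.
Total tech-hours = 18 over 4 hours ⇒ peak ≥ ⌈18/4⌉ = 5, so 5 is optimal.

5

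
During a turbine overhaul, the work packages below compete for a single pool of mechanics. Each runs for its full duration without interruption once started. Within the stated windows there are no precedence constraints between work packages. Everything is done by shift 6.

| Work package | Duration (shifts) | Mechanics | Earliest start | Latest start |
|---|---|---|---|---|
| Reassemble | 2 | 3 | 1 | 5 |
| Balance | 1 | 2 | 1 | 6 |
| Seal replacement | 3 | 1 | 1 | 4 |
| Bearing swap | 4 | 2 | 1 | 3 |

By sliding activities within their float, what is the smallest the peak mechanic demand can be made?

Early-start (Reassemble@1, Balance@1, Seal replacement@1, Bearing swap@1) gives peak 8: s1:8  s2:6  s3:3  s4:2  s5:0  s6:0.
Shift Balance→3, Seal replacement→4, Bearing swap→3.
Schedule Reassemble@1, Balance@3, Seal replacement@4, Bearing swap@3: s1:3  s2:3  s3:4  s4:3  s5:3  s6:3 — peak 4.
Total mechanic-shifts = 19 over 6 shifts ⇒ peak ≥ ⌈19/6⌉ = 4, so 4 is optimal.

4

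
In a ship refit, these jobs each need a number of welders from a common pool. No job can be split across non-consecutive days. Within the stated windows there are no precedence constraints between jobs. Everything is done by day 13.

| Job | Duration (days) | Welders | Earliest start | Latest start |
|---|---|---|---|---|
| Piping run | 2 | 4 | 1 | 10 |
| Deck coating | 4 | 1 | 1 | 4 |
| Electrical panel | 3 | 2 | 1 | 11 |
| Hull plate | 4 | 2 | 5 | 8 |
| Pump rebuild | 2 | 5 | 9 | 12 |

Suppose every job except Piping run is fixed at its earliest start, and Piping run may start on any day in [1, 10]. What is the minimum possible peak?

Piping run@1: d1:7  d2:7  d3:3  d4:1  d5:2  d6:2  d7:2  d8:2  d9:5  d10:5  d11:0  d12:0  d13:0 → peak 7
Piping run@2: d1:3  d2:7  d3:7  d4:1  d5:2  d6:2  d7:2  d8:2  d9:5  d10:5  d11:0  d12:0  d13:0 → peak 7
Piping run@3: d1:3  d2:3  d3:7  d4:5  d5:2  d6:2  d7:2  d8:2  d9:5  d10:5  d11:0  d12:0  d13:0 → peak 7
Piping run@4: d1:3  d2:3  d3:3  d4:5  d5:6  d6:2  d7:2  d8:2  d9:5  d10:5  d11:0  d12:0  d13:0 → peak 6
Piping run@5: d1:3  d2:3  d3:3  d4:1  d5:6  d6:6  d7:2  d8:2  d9:5  d10:5  d11:0  d12:0  d13:0 → peak 6
Piping run@6: d1:3  d2:3  d3:3  d4:1  d5:2  d6:6  d7:6  d8:2  d9:5  d10:5  d11:0  d12:0  d13:0 → peak 6
Piping run@7: d1:3  d2:3  d3:3  d4:1  d5:2  d6:2  d7:6  d8:6  d9:5  d10:5  d11:0  d12:0  d13:0 → peak 6
Piping run@8: d1:3  d2:3  d3:3  d4:1  d5:2  d6:2  d7:2  d8:6  d9:9  d10:5  d11:0  d12:0  d13:0 → peak 9
Piping run@9: d1:3  d2:3  d3:3  d4:1  d5:2  d6:2  d7:2  d8:2  d9:9  d10:9  d11:0  d12:0  d13:0 → peak 9
Piping run@10: d1:3  d2:3  d3:3  d4:1  d5:2  d6:2  d7:2  d8:2  d9:5  d10:9  d11:4  d12:0  d13:0 → peak 9
Best is Piping run@4, peak 6.

6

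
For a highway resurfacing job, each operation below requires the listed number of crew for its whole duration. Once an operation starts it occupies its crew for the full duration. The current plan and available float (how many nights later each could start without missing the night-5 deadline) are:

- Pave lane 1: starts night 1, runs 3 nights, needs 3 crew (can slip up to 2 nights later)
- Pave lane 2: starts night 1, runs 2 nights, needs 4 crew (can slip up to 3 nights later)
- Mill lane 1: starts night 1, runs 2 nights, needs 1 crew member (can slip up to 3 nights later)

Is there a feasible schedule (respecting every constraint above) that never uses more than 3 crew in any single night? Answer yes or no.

Total crew member-nights = 19; over 5 nights the average is 19/5 > 3, so some night must exceed 3.

no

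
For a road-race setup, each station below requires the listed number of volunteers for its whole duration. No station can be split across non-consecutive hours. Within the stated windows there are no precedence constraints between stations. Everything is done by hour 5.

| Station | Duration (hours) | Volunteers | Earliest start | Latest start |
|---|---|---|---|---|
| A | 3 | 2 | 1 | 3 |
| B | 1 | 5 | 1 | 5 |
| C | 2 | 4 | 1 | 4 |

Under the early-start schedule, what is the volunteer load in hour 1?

At early start, hour 1 has: A, B, C.
Demand: 2 + 5 + 4 = 11.

11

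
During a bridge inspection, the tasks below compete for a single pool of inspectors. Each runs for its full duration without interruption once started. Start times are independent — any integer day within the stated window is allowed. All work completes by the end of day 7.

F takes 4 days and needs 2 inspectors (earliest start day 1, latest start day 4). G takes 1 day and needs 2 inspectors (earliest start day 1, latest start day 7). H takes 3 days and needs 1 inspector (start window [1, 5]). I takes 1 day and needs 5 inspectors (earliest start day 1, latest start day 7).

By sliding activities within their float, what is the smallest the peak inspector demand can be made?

5

Early-start (F@1, G@1, H@1, I@1) gives peak 10: d1:10  d2:3  d3:3  d4:2  d5:0  d6:0  d7:0.
Shift I→5.
Schedule F@1, G@1, H@1, I@5: d1:5  d2:3  d3:3  d4:2  d5:5  d6:0  d7:0 — peak 5.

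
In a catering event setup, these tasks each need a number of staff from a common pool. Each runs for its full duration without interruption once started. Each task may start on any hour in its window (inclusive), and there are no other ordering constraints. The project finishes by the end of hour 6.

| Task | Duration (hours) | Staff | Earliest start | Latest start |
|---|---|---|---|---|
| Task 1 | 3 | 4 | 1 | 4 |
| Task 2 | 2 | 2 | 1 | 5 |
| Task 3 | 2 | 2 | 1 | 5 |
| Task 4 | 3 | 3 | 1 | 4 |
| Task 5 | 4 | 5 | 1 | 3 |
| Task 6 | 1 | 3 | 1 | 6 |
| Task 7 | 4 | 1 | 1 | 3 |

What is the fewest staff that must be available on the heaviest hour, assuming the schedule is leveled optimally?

Early-start (Task 1@1, Task 2@1, Task 3@1, Task 4@1, Task 5@1, Task 6@1, Task 7@1) gives peak 20: h1:20  h2:17  h3:13  h4:6  h5:0  h6:0.
Shift Task 3→5, Task 4→4, Task 5→3.
Schedule Task 1@1, Task 2@1, Task 3@5, Task 4@4, Task 5@3, Task 6@1, Task 7@1: h1:10  h2:7  h3:10  h4:9  h5:10  h6:10 — peak 10.
Total staffer-hours = 56 over 6 hours ⇒ peak ≥ ⌈56/6⌉ = 10, so 10 is optimal.

10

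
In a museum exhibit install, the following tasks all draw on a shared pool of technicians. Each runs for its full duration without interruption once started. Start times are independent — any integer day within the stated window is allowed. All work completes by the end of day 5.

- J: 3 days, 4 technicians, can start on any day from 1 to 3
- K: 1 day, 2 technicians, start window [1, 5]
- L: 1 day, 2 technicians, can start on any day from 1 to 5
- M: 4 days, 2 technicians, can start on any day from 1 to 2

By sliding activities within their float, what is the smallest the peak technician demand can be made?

Early-start (J@1, K@1, L@1, M@1) gives peak 10: d1:10  d2:6  d3:6  d4:2  d5:0.
Shift L→4, M→2.
Schedule J@1, K@1, L@4, M@2: d1:6  d2:6  d3:6  d4:4  d5:2 — peak 6.

6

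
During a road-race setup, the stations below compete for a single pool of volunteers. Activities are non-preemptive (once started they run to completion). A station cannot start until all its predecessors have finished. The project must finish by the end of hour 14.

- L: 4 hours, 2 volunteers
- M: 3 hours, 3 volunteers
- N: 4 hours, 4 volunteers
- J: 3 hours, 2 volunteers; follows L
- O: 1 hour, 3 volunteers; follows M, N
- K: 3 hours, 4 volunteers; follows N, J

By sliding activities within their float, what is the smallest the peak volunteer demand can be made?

Early-start (L@1, M@1, N@1, J@5, O@5, K@8) gives peak 9: h1:9  h2:9  h3:9  h4:6  h5:5  h6:2  h7:2  h8:4  h9:4  h10:4  h11:0  h12:0  h13:0  h14:0.
Shift N→5, J→9, O→9, K→12.
Schedule L@1, M@1, N@5, J@9, O@9, K@12: h1:5  h2:5  h3:5  h4:2  h5:4  h6:4  h7:4  h8:4  h9:5  h10:2  h11:2  h12:4  h13:4  h14:4 — peak 5.

5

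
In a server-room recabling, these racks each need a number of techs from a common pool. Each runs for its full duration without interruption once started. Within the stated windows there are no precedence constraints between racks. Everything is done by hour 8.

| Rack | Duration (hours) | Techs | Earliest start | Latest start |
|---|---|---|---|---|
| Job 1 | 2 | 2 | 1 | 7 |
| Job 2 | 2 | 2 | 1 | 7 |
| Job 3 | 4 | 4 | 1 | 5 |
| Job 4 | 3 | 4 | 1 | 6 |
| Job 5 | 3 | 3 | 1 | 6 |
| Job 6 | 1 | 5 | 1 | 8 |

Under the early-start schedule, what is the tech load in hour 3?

11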